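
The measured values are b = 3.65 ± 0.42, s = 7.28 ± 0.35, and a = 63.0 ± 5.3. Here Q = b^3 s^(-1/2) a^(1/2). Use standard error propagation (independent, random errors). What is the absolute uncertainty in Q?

49.9

For a monomial Q ∝ b^3, s^(-1/2), a^(1/2), fractional errors add in quadrature:
  (3·δb/b)² = (3×0.115)² = 0.119;  (−½·δs/s)² = (-0.5×0.0481)² = 0.000578;  (½·δa/a)² = (0.5×0.0841)² = 0.00177
δQ/Q = √(0.122) = 0.349
Q = 143, so δQ = 0.349 × 143 = 49.9.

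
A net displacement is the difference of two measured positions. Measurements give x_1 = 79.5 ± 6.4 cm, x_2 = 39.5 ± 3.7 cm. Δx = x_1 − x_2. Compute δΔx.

Each term contributes (cᵢ δxᵢ)² to (δΔx)²:
  (δx_1)² = 41.0;  (δx_2)² = 13.7
δΔx = √(54.7) = 7.39 cm

7.39 cm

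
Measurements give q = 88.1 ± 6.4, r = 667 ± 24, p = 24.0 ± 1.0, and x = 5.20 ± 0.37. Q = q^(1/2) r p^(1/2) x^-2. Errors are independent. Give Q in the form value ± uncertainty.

Each factor contributes (exponent × relative error)² to (δQ/Q)²:
  (½·δq/q)² = (0.5×0.0726)² = 0.00132;  (1·δr/r)² = (1×0.0360)² = 0.00129;  (½·δp/p)² = (0.5×0.0417)² = 0.000434;  (-2·δx/x)² = (-2×0.0712)² = 0.0203
δQ/Q = √(0.0233) = 0.153
Q = 1130, so δQ = 0.153 × 1130 = 173.

1130 ± 173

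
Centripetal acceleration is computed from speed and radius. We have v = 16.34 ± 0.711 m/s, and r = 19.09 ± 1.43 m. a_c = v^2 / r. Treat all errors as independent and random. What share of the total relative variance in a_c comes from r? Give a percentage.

(δa_c/a_c)² = (2·δv/v)² + (-1·δr/r)²
  v term: (2×0.0435)² = 0.00757
  r term: (-1×0.0749)² = 0.00561
Total = 0.0132. Share from r = 0.00561/0.0132 = 0.426.

42.6%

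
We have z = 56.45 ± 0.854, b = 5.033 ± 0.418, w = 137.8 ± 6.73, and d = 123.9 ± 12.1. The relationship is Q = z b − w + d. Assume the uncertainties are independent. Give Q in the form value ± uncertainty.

270.2 ± 27.7

Let p = z·b = 284.1. δp/p = √((1·δz/z)² + (1·δb/b)²) = √(0.000229 + 0.00690) = 0.0844, so δp = 24.0.
Q = p − w + d: δQ = √(δp² + δw² + δd²) = √(575 + 45.3 + 146) = 27.7
Q = 270.2.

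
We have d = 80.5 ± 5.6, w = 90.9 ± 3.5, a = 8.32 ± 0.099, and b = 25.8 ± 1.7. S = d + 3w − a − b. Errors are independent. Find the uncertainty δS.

Each term contributes (cᵢ δxᵢ)² to (δS)²:
  (δd)² = 31.4;  (3·δw)² = 110;  (δa)² = 0.00980;  (δb)² = 2.89
δS = √(145) = 12.0

12.0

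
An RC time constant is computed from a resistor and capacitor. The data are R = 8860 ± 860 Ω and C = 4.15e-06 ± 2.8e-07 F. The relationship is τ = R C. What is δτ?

Relative error in a monomial: (δτ/τ)² = Σ (nᵢ · δxᵢ/xᵢ)².
  (1·δR/R)² = (1×0.0971)² = 0.00942;  (1·δC/C)² = (1×0.0675)² = 0.00455
δτ/τ = √(0.0140) = 0.118
τ = 0.0368 s, so δτ = 0.118 × 0.0368 = 0.00435 s.

0.00435 s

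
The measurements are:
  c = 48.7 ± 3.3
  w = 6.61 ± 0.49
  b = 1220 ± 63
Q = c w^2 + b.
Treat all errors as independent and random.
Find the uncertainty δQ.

Let p = c·w^2 = 2130. δp/p = √((1·δc/c)² + (2·δw/w)²) = √(0.00459 + 0.0220) = 0.163, so δp = 347.
Q = p + b: δQ = √(δp² + δb²) = √(1.2e+05 + 3970) = 353

353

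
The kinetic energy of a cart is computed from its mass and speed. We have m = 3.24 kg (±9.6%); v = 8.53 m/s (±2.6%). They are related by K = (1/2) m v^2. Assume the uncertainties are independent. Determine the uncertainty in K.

12.9 J

For a monomial K ∝ m, v^2, fractional errors add in quadrature:
  (1·δm/m)² = (1×0.0960)² = 0.00922;  (2·δv/v)² = (2×0.0260)² = 0.00270
δK/K = √(0.0119) = 0.109
K = 118 J, so δK = 0.109 × 118 = 12.9 J.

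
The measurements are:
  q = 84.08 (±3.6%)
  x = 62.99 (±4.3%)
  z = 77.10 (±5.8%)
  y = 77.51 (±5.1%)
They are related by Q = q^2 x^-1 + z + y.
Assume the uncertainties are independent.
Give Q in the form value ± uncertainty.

Let p = q^2·x^-1 = 112.2. δp/p = √((2·δq/q)² + (-1·δx/x)²) = √(0.00518 + 0.00185) = 0.0839, so δp = 9.41.
Q = p + z + y: δQ = √(δp² + δz² + δy²) = √(88.6 + 20.0 + 15.6) = 11.1
Q = 266.8.

266.8 ± 11.1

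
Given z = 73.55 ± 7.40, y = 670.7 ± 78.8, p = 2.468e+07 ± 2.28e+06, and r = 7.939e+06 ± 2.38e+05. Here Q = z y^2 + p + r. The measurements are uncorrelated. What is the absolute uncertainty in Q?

8.76e+06

Let w = z·y^2 = 3.309e+07. δw/w = √((1·δz/z)² + (2·δy/y)²) = √(0.0101 + 0.0552) = 0.256, so δw = 8.46e+06.
Q = w + p + r: δQ = √(δw² + δp² + δr²) = √(7.15e+13 + 5.2e+12 + 5.66e+10) = 8.76e+06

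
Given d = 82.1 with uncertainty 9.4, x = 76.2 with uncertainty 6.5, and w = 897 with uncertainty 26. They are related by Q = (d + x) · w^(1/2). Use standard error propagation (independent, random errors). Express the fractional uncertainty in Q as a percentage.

Let u = d + x = 158. δu = √(δd² + δx²) = √(88.4 + 42.2) = 11.4, so δu/u = 0.0722.
Q is then a monomial in u, w:
δQ/Q = √((δu/u)² + (½·δw/w)²) = √(0.00521 + 0.000210) = 0.0736

7.36%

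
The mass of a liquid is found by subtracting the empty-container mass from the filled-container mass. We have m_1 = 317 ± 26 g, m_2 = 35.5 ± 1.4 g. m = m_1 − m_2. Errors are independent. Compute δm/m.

Absolute uncertainties add in quadrature for a linear combination:
  (δm_1)² = 676;  (δm_2)² = 1.96
δm = √(678) = 26.0 g
m = 282 g, so δm/m = 26.0/282 = 0.0925.

0.0925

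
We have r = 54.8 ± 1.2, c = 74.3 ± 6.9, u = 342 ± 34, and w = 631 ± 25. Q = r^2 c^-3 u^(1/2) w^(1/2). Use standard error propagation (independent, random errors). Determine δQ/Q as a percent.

28.7%

For a monomial Q ∝ r^2, c^-3, u^(1/2), w^(1/2), fractional errors add in quadrature:
  (2·δr/r)² = (2×0.0219)² = 0.00192;  (-3·δc/c)² = (-3×0.0929)² = 0.0776;  (½·δu/u)² = (0.5×0.0994)² = 0.00247;  (½·δw/w)² = (0.5×0.0396)² = 0.000392
δQ/Q = √(0.0824) = 0.287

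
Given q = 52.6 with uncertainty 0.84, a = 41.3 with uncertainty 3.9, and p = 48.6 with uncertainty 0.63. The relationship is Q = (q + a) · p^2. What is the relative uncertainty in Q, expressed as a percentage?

4.98%

Let u = q + a = 93.9. δu = √(δq² + δa²) = √(0.706 + 15.2) = 3.99, so δu/u = 0.0425.
Q is then a monomial in u, p:
δQ/Q = √((δu/u)² + (2·δp/p)²) = √(0.00181 + 0.000672) = 0.0498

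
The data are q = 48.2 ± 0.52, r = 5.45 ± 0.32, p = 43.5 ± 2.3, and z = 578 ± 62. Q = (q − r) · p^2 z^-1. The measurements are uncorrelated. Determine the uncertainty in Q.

Let u = q − r = 42.8. δu = √(δq² + δr²) = √(0.270 + 0.102) = 0.611, so δu/u = 0.0143.
Q is then a monomial in u, p, z:
δQ/Q = √((δu/u)² + (2·δp/p)² + (-1·δz/z)²) = √(0.000204 + 0.0112 + 0.0115) = 0.151
Q = 140, so δQ = 0.151 × 140 = 21.2.

21.2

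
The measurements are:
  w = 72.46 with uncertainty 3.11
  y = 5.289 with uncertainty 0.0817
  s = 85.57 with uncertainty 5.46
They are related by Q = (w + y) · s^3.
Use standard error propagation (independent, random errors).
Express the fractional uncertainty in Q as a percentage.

19.6%

Let u = w + y = 77.75. δu = √(δw² + δy²) = √(9.67 + 0.00667) = 3.11, so δu/u = 0.0400.
Q is then a monomial in u, s:
δQ/Q = √((δu/u)² + (3·δs/s)²) = √(0.00160 + 0.0366) = 0.196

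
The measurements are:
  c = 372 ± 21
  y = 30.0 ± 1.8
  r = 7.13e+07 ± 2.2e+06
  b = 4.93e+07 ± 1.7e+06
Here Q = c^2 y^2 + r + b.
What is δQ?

2.07e+07

Let p = c^2·y^2 = 1.25e+08. δp/p = √((2·δc/c)² + (2·δy/y)²) = √(0.0127 + 0.0144) = 0.165, so δp = 2.05e+07.
Q = p + r + b: δQ = √(δp² + δr² + δb²) = √(4.21e+14 + 4.84e+12 + 2.89e+12) = 2.07e+07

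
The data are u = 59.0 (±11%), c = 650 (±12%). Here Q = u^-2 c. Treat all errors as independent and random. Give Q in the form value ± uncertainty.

For a monomial Q ∝ u^-2, c, fractional errors add in quadrature:
  (-2·δu/u)² = (-2×0.110)² = 0.0484;  (1·δc/c)² = (1×0.120)² = 0.0144
δQ/Q = √(0.0628) = 0.251
Q = 0.187, so δQ = 0.251 × 0.187 = 0.0468.

0.187 ± 0.0468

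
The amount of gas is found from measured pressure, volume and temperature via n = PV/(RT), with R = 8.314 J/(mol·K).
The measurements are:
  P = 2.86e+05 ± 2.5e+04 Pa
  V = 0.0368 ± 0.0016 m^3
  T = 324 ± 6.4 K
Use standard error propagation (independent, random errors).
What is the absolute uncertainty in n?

0.389 mol

Since n is a product/quotient, work with relative uncertainties:
  (1·δP/P)² = (1×0.0874)² = 0.00764;  (1·δV/V)² = (1×0.0435)² = 0.00189;  (-1·δT/T)² = (-1×0.0198)² = 0.000390
δn/n = √(0.00992) = 0.0996
n = 3.91 mol, so δn = 0.0996 × 3.91 = 0.389 mol.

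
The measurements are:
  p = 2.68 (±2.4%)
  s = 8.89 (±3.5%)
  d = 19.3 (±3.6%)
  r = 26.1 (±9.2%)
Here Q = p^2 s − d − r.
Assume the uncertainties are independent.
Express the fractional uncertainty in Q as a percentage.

24.6%

Let w = p^2·s = 63.9. δw/w = √((2·δp/p)² + (1·δs/s)²) = √(0.00230 + 0.00123) = 0.0594, so δw = 3.79.
Q = w − d − r: δQ = √(δw² + δd² + δr²) = √(14.4 + 0.483 + 5.77) = 4.54
Q = 18.5, so δQ/Q = 4.54/18.5 = 0.246.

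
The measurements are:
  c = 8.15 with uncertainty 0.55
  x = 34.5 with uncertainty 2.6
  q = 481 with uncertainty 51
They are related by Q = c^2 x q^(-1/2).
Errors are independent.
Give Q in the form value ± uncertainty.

104 ± 17.1

Relative error in a monomial: (δQ/Q)² = Σ (nᵢ · δxᵢ/xᵢ)².
  (2·δc/c)² = (2×0.0675)² = 0.0182;  (1·δx/x)² = (1×0.0754)² = 0.00568;  (−½·δq/q)² = (-0.5×0.106)² = 0.00281
δQ/Q = √(0.0267) = 0.163
Q = 104, so δQ = 0.163 × 104 = 17.1.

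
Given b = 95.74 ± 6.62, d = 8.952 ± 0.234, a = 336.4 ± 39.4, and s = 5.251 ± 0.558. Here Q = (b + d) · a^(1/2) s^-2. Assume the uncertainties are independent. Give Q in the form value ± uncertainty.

69.64 ± 16.0

Let u = b + d = 104.7. δu = √(δb² + δd²) = √(43.8 + 0.0548) = 6.62, so δu/u = 0.0633.
Q is then a monomial in u, a, s:
δQ/Q = √((δu/u)² + (½·δa/a)² + (-2·δs/s)²) = √(0.00400 + 0.00343 + 0.0452) = 0.229
Q = 69.64, so δQ = 0.229 × 69.64 = 16.0.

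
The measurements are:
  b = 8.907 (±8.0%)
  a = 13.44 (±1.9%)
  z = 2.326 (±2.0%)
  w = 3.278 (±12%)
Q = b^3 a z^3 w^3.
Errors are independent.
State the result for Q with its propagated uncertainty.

Relative error in a monomial: (δQ/Q)² = Σ (nᵢ · δxᵢ/xᵢ)².
  (3·δb/b)² = (3×0.0800)² = 0.0576;  (1·δa/a)² = (1×0.0190)² = 0.000361;  (3·δz/z)² = (3×0.0200)² = 0.00360;  (3·δw/w)² = (3×0.120)² = 0.130
δQ/Q = √(0.191) = 0.437
Q = 4.21e+06, so δQ = 0.437 × 4.21e+06 = 1.84e+06.

(4.210 ± 1.84) × 10^6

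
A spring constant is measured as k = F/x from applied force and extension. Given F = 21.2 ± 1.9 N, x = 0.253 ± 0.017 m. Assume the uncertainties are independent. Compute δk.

Each factor contributes (exponent × relative error)² to (δk/k)²:
  (1·δF/F)² = (1×0.0896)² = 0.00803;  (-1·δx/x)² = (-1×0.0672)² = 0.00451
δk/k = √(0.0125) = 0.112
k = 83.8 N/m, so δk = 0.112 × 83.8 = 9.39 N/m.

9.39 N/m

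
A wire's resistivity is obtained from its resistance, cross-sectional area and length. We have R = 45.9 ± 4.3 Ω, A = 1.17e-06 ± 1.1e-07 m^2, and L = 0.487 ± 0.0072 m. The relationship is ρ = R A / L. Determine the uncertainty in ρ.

Products/powers → add relative errors in quadrature, weighted by exponent:
  (1·δR/R)² = (1×0.0937)² = 0.00878;  (1·δA/A)² = (1×0.0940)² = 0.00884;  (-1·δL/L)² = (-1×0.0148)² = 0.000219
δρ/ρ = √(0.0178) = 0.134
ρ = 0.000110 Ω·m, so δρ = 0.134 × 0.000110 = 1.47e-05 Ω·m.

1.47e-05 Ω·m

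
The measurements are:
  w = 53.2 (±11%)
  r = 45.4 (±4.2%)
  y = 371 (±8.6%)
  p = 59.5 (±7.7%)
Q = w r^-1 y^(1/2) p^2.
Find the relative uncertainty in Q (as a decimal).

0.199

For a monomial Q ∝ w, r^-1, y^(1/2), p^2, fractional errors add in quadrature:
  (1·δw/w)² = (1×0.110)² = 0.0121;  (-1·δr/r)² = (-1×0.0420)² = 0.00176;  (½·δy/y)² = (0.5×0.0860)² = 0.00185;  (2·δp/p)² = (2×0.0770)² = 0.0237
δQ/Q = √(0.0394) = 0.199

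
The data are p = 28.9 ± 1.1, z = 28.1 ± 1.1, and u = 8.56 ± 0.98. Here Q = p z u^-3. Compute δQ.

0.450

Each factor contributes (exponent × relative error)² to (δQ/Q)²:
  (1·δp/p)² = (1×0.0381)² = 0.00145;  (1·δz/z)² = (1×0.0391)² = 0.00153;  (-3·δu/u)² = (-3×0.114)² = 0.118
δQ/Q = √(0.121) = 0.348
Q = 1.29, so δQ = 0.348 × 1.29 = 0.450.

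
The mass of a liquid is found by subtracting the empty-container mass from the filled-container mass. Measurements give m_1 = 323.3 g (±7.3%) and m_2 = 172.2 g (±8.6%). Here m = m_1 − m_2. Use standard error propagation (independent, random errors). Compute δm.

Sums and differences: (δm)² = Σ (cᵢ δxᵢ)².
  (δm_1)² = 557;  (δm_2)² = 219
δm = √(776) = 27.9 g

27.9 g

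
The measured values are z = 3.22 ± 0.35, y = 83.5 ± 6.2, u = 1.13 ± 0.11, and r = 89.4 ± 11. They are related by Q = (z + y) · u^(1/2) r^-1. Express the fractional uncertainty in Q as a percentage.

15.0%

Let w = z + y = 86.7. δw = √(δz² + δy²) = √(0.122 + 38.4) = 6.21, so δw/w = 0.0716.
Q is then a monomial in w, u, r:
δQ/Q = √((δw/w)² + (½·δu/u)² + (-1·δr/r)²) = √(0.00513 + 0.00237 + 0.0151) = 0.150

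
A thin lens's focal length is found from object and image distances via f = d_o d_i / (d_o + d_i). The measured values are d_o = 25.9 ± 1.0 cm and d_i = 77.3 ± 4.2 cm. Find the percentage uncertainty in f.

∂f/∂d_o = (d_i/(d_o+d_i))² = 0.561;  ∂f/∂d_i = (d_o/(d_o+d_i))² = 0.0630
δf = √((∂f/∂d_o · δd_o)² + (∂f/∂d_i · δd_i)²) = √(0.315 + 0.0700) = 0.620 cm
f = 19.4 cm, so δf/f = 0.620/19.4 = 0.0320.

3.20%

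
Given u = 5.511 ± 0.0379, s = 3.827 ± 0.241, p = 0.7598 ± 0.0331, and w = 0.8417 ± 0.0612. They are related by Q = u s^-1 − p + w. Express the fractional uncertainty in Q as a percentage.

7.54%

Let h = u·s^-1 = 1.440. δh/h = √((1·δu/u)² + (-1·δs/s)²) = √(4.73e-05 + 0.00397) = 0.0633, so δh = 0.0912.
Q = h − p + w: δQ = √(δh² + δp² + δw²) = √(0.00832 + 0.00110 + 0.00375) = 0.115
Q = 1.522, so δQ/Q = 0.115/1.522 = 0.0754.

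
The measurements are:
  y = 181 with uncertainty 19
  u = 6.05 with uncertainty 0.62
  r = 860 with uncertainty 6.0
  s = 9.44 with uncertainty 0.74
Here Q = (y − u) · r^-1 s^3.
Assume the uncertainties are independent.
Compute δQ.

44.3

Let w = y − u = 175. δw = √(δy² + δu²) = √(361 + 0.384) = 19.0, so δw/w = 0.109.
Q is then a monomial in w, r, s:
δQ/Q = √((δw/w)² + (-1·δr/r)² + (3·δs/s)²) = √(0.0118 + 4.87e-05 + 0.0553) = 0.259
Q = 171, so δQ = 0.259 × 171 = 44.3.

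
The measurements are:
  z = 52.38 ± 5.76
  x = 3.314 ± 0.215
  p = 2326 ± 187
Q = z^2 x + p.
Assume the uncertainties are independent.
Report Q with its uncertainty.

11420 ± 2090

Let w = z^2·x = 9093. δw/w = √((2·δz/z)² + (1·δx/x)²) = √(0.0484 + 0.00421) = 0.229, so δw = 2080.
Q = w + p: δQ = √(δw² + δp²) = √(4.35e+06 + 35000) = 2090
Q = 11420.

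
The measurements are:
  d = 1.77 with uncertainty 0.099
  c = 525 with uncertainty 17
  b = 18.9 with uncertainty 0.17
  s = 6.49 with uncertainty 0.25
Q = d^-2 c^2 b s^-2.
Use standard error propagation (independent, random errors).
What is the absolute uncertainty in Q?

5950

Since Q is a product/quotient, work with relative uncertainties:
  (-2·δd/d)² = (-2×0.0559)² = 0.0125;  (2·δc/c)² = (2×0.0324)² = 0.00419;  (1·δb/b)² = (1×0.00899)² = 8.09e-05;  (-2·δs/s)² = (-2×0.0385)² = 0.00594
δQ/Q = √(0.0227) = 0.151
Q = 39500, so δQ = 0.151 × 39500 = 5950.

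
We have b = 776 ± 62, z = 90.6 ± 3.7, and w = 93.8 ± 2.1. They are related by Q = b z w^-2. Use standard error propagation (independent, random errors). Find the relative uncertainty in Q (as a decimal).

0.100

For a monomial Q ∝ b, z, w^-2, fractional errors add in quadrature:
  (1·δb/b)² = (1×0.0799)² = 0.00638;  (1·δz/z)² = (1×0.0408)² = 0.00167;  (-2·δw/w)² = (-2×0.0224)² = 0.00200
δQ/Q = √(0.0101) = 0.100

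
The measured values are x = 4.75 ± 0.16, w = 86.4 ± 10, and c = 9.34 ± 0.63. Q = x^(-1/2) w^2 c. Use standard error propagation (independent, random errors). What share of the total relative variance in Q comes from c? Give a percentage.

7.79%

(δQ/Q)² = (−½·δx/x)² + (2·δw/w)² + (1·δc/c)²
  x term: (-0.5×0.0337)² = 0.000284
  w term: (2×0.116)² = 0.0536
  c term: (1×0.0675)² = 0.00455
Total = 0.0584. Share from c = 0.00455/0.0584 = 0.0779.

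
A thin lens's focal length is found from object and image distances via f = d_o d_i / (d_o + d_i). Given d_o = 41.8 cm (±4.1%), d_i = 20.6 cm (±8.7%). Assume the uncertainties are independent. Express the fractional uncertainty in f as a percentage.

5.98%

∂f/∂d_o = (d_i/(d_o+d_i))² = 0.109;  ∂f/∂d_i = (d_o/(d_o+d_i))² = 0.449
δf = √((∂f/∂d_o · δd_o)² + (∂f/∂d_i · δd_i)²) = √(0.0349 + 0.647) = 0.826 cm
f = 13.8 cm, so δf/f = 0.826/13.8 = 0.0598.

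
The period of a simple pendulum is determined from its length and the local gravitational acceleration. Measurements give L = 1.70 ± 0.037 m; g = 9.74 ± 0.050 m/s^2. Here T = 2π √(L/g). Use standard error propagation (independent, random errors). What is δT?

Since T is a product/quotient, work with relative uncertainties:
  (½·δL/L)² = (0.5×0.0218)² = 0.000118;  (−½·δg/g)² = (-0.5×0.00513)² = 6.59e-06
δT/T = √(0.000125) = 0.0112
T = 2.62 s, so δT = 0.0112 × 2.62 = 0.0293 s.

0.0293 s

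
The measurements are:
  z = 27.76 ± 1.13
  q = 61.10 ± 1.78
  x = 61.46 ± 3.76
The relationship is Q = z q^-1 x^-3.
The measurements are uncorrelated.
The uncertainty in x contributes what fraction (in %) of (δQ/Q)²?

93.1%

(δQ/Q)² = (1·δz/z)² + (-1·δq/q)² + (-3·δx/x)²
  z term: (1×0.0407)² = 0.00166
  q term: (-1×0.0291)² = 0.000849
  x term: (-3×0.0612)² = 0.0337
Total = 0.0362. Share from x = 0.0337/0.0362 = 0.931.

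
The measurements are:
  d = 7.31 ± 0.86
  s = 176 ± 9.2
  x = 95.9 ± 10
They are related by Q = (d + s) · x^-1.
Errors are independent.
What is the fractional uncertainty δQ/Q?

0.116

Let u = d + s = 183. δu = √(δd² + δs²) = √(0.740 + 84.6) = 9.24, so δu/u = 0.0504.
Q is then a monomial in u, x:
δQ/Q = √((δu/u)² + (-1·δx/x)²) = √(0.00254 + 0.0109) = 0.116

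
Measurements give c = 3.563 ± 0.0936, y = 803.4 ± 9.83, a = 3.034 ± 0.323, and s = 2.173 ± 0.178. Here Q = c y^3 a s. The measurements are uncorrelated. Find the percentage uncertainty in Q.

14.2%

Products/powers → add relative errors in quadrature, weighted by exponent:
  (1·δc/c)² = (1×0.0263)² = 0.000690;  (3·δy/y)² = (3×0.0122)² = 0.00135;  (1·δa/a)² = (1×0.106)² = 0.0113;  (1·δs/s)² = (1×0.0819)² = 0.00671
δQ/Q = √(0.0201) = 0.142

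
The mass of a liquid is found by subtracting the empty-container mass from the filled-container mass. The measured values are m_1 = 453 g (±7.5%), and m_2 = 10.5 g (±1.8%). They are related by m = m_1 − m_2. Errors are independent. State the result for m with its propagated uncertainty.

For a sum/difference, combine absolute errors in quadrature:
  (δm_1)² = 1150;  (δm_2)² = 0.0357
δm = √(1150) = 34.0 g
m = 442 g.

442 ± 34.0 g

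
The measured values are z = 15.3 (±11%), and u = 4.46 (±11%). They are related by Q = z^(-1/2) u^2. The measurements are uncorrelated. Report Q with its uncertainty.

Since Q is a product/quotient, work with relative uncertainties:
  (−½·δz/z)² = (-0.5×0.110)² = 0.00302;  (2·δu/u)² = (2×0.110)² = 0.0484
δQ/Q = √(0.0514) = 0.227
Q = 5.09, so δQ = 0.227 × 5.09 = 1.15.

5.09 ± 1.15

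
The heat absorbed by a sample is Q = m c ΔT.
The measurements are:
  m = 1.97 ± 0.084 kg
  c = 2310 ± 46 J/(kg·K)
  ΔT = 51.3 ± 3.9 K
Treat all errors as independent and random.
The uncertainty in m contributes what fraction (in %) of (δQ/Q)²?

22.7%

(δQ/Q)² = (1·δm/m)² + (1·δc/c)² + (1·δΔT/ΔT)²
  m term: (1×0.0426)² = 0.00182
  c term: (1×0.0199)² = 0.000397
  ΔT term: (1×0.0760)² = 0.00578
Total = 0.00799. Share from m = 0.00182/0.00799 = 0.227.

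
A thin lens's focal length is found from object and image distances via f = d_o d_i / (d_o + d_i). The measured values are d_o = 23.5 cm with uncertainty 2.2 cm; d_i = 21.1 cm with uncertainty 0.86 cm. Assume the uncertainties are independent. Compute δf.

∂f/∂d_o = (d_i/(d_o+d_i))² = 0.224;  ∂f/∂d_i = (d_o/(d_o+d_i))² = 0.278
δf = √((∂f/∂d_o · δd_o)² + (∂f/∂d_i · δd_i)²) = √(0.242 + 0.0570) = 0.547 cm

0.547 cm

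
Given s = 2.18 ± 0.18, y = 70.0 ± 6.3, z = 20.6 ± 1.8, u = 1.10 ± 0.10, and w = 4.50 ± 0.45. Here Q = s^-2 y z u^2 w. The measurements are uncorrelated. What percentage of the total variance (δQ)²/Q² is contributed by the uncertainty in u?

38.4%

(δQ/Q)² = (-2·δs/s)² + (1·δy/y)² + (1·δz/z)² + (2·δu/u)² + (1·δw/w)²
  s term: (-2×0.0826)² = 0.0273
  y term: (1×0.0900)² = 0.00810
  z term: (1×0.0874)² = 0.00764
  u term: (2×0.0909)² = 0.0331
  w term: (1×0.100)² = 0.0100
Total = 0.0861. Share from u = 0.0331/0.0861 = 0.384.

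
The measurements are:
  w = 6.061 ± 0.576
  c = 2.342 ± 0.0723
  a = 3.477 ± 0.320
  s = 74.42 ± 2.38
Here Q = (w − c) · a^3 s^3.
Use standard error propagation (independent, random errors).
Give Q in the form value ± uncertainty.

(6.443 ± 2.14) × 10^7

Let u = w − c = 3.719. δu = √(δw² + δc²) = √(0.332 + 0.00523) = 0.581, so δu/u = 0.156.
Q is then a monomial in u, a, s:
δQ/Q = √((δu/u)² + (3·δa/a)² + (3·δs/s)²) = √(0.0244 + 0.0762 + 0.00920) = 0.331
Q = 6.443e+07, so δQ = 0.331 × 6.443e+07 = 2.14e+07.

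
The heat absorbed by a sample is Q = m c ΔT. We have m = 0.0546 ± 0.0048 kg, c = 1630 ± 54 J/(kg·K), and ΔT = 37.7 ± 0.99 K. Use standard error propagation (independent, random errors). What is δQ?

Relative error in a monomial: (δQ/Q)² = Σ (nᵢ · δxᵢ/xᵢ)².
  (1·δm/m)² = (1×0.0879)² = 0.00773;  (1·δc/c)² = (1×0.0331)² = 0.00110;  (1·δΔT/ΔT)² = (1×0.0263)² = 0.000690
δQ/Q = √(0.00952) = 0.0975
Q = 3360 J, so δQ = 0.0975 × 3360 = 327 J.

327 J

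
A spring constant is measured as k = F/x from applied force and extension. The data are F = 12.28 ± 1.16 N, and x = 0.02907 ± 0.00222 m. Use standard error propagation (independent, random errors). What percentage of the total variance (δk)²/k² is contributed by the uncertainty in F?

60.5%

(δk/k)² = (1·δF/F)² + (-1·δx/x)²
  F term: (1×0.0945)² = 0.00892
  x term: (-1×0.0764)² = 0.00583
Total = 0.0148. Share from F = 0.00892/0.0148 = 0.605.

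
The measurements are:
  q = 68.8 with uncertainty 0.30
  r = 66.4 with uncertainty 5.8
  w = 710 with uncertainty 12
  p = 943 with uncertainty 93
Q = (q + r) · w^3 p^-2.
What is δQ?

11300

Let u = q + r = 135. δu = √(δq² + δr²) = √(0.0900 + 33.6) = 5.81, so δu/u = 0.0430.
Q is then a monomial in u, w, p:
δQ/Q = √((δu/u)² + (3·δw/w)² + (-2·δp/p)²) = √(0.00185 + 0.00257 + 0.0389) = 0.208
Q = 54400, so δQ = 0.208 × 54400 = 11300.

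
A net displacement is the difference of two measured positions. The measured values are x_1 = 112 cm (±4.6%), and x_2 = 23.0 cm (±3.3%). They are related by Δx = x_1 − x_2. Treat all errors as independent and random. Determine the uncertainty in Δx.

5.21 cm

Sums and differences: (δΔx)² = Σ (cᵢ δxᵢ)².
  (δx_1)² = 26.5;  (δx_2)² = 0.576
δΔx = √(27.1) = 5.21 cm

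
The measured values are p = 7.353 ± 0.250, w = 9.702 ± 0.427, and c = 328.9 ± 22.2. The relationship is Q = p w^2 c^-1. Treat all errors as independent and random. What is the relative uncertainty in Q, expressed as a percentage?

Each factor contributes (exponent × relative error)² to (δQ/Q)²:
  (1·δp/p)² = (1×0.0340)² = 0.00116;  (2·δw/w)² = (2×0.0440)² = 0.00775;  (-1·δc/c)² = (-1×0.0675)² = 0.00456
δQ/Q = √(0.0135) = 0.116

11.6%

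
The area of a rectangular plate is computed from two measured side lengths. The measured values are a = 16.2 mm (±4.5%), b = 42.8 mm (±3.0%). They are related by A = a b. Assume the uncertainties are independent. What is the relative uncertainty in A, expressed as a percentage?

Products/powers → add relative errors in quadrature, weighted by exponent:
  (1·δa/a)² = (1×0.0450)² = 0.00202;  (1·δb/b)² = (1×0.0300)² = 0.000900
δA/A = √(0.00292) = 0.0541

5.41%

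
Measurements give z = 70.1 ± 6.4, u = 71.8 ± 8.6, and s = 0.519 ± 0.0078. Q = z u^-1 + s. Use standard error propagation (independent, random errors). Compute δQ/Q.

Let p = z·u^-1 = 0.976. δp/p = √((1·δz/z)² + (-1·δu/u)²) = √(0.00834 + 0.0143) = 0.151, so δp = 0.147.
Q = p + s: δQ = √(δp² + δs²) = √(0.0216 + 6.08e-05) = 0.147
Q = 1.50, so δQ/Q = 0.147/1.50 = 0.0985.

0.0985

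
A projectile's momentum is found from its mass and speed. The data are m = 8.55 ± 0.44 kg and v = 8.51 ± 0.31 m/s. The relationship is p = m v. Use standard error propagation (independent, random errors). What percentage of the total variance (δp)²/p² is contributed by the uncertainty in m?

66.6%

(δp/p)² = (1·δm/m)² + (1·δv/v)²
  m term: (1×0.0515)² = 0.00265
  v term: (1×0.0364)² = 0.00133
Total = 0.00398. Share from m = 0.00265/0.00398 = 0.666.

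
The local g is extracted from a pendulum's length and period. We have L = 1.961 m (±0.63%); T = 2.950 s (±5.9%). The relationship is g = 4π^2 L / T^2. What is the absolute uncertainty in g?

1.05 m/s^2

Each factor contributes (exponent × relative error)² to (δg/g)²:
  (1·δL/L)² = (1×0.00630)² = 3.97e-05;  (-2·δT/T)² = (-2×0.0590)² = 0.0139
δg/g = √(0.0140) = 0.118
g = 8.896 m/s^2, so δg = 0.118 × 8.896 = 1.05 m/s^2.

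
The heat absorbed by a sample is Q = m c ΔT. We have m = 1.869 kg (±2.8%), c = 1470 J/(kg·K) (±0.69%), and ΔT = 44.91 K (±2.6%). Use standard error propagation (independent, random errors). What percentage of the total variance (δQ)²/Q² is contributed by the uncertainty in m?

52.0%

(δQ/Q)² = (1·δm/m)² + (1·δc/c)² + (1·δΔT/ΔT)²
  m term: (1×0.0280)² = 0.000784
  c term: (1×0.00690)² = 4.76e-05
  ΔT term: (1×0.0260)² = 0.000676
Total = 0.00151. Share from m = 0.000784/0.00151 = 0.520.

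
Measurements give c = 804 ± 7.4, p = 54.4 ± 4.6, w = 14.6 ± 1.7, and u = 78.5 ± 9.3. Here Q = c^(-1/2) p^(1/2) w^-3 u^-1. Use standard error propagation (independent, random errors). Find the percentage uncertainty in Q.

Relative error in a monomial: (δQ/Q)² = Σ (nᵢ · δxᵢ/xᵢ)².
  (−½·δc/c)² = (-0.5×0.00920)² = 2.12e-05;  (½·δp/p)² = (0.5×0.0846)² = 0.00179;  (-3·δw/w)² = (-3×0.116)² = 0.122;  (-1·δu/u)² = (-1×0.118)² = 0.0140
δQ/Q = √(0.138) = 0.371

37.1%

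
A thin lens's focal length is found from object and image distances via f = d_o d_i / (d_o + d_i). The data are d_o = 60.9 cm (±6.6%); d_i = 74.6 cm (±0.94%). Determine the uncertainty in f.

∂f/∂d_o = (d_i/(d_o+d_i))² = 0.303;  ∂f/∂d_i = (d_o/(d_o+d_i))² = 0.202
δf = √((∂f/∂d_o · δd_o)² + (∂f/∂d_i · δd_i)²) = √(1.48 + 0.0201) = 1.23 cm

1.23 cm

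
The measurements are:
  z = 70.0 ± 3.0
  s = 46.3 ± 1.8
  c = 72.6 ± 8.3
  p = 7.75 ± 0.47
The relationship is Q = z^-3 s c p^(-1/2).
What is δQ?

0.000630

Products/powers → add relative errors in quadrature, weighted by exponent:
  (-3·δz/z)² = (-3×0.0429)² = 0.0165;  (1·δs/s)² = (1×0.0389)² = 0.00151;  (1·δc/c)² = (1×0.114)² = 0.0131;  (−½·δp/p)² = (-0.5×0.0606)² = 0.000919
δQ/Q = √(0.0320) = 0.179
Q = 0.00352, so δQ = 0.179 × 0.00352 = 0.000630.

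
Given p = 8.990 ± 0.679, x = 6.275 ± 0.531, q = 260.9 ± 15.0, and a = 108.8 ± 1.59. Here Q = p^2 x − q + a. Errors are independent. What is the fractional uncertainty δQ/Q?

Let w = p^2·x = 507.1. δw/w = √((2·δp/p)² + (1·δx/x)²) = √(0.0228 + 0.00716) = 0.173, so δw = 87.8.
Q = w − q + a: δQ = √(δw² + δq² + δa²) = √(7710 + 225 + 2.53) = 89.1
Q = 355.0, so δQ/Q = 89.1/355.0 = 0.251.

0.251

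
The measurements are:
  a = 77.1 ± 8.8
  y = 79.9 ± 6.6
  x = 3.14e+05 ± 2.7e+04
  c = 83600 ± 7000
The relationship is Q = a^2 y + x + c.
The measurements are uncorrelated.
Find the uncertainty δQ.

Let p = a^2·y = 4.75e+05. δp/p = √((2·δa/a)² + (1·δy/y)²) = √(0.0521 + 0.00682) = 0.243, so δp = 1.15e+05.
Q = p + x + c: δQ = √(δp² + δx² + δc²) = √(1.33e+10 + 7.29e+08 + 4.9e+07) = 1.19e+05

1.19e+05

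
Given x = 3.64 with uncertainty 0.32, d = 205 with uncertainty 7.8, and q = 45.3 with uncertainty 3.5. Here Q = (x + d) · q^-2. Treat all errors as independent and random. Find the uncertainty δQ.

0.0162

Let u = x + d = 209. δu = √(δx² + δd²) = √(0.102 + 60.8) = 7.81, so δu/u = 0.0374.
Q is then a monomial in u, q:
δQ/Q = √((δu/u)² + (-2·δq/q)²) = √(0.00140 + 0.0239) = 0.159
Q = 0.102, so δQ = 0.159 × 0.102 = 0.0162.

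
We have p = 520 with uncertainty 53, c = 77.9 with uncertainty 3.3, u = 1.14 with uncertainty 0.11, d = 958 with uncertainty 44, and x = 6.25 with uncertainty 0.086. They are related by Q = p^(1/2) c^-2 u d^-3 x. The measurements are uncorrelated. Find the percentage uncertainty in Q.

19.6%

Products/powers → add relative errors in quadrature, weighted by exponent:
  (½·δp/p)² = (0.5×0.102)² = 0.00260;  (-2·δc/c)² = (-2×0.0424)² = 0.00718;  (1·δu/u)² = (1×0.0965)² = 0.00931;  (-3·δd/d)² = (-3×0.0459)² = 0.0190;  (1·δx/x)² = (1×0.0138)² = 0.000189
δQ/Q = √(0.0383) = 0.196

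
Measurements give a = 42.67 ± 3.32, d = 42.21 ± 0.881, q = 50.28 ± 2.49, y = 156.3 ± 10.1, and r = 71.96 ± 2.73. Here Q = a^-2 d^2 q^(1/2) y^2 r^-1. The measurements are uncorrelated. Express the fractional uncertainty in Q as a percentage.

21.1%

Each factor contributes (exponent × relative error)² to (δQ/Q)²:
  (-2·δa/a)² = (-2×0.0778)² = 0.0242;  (2·δd/d)² = (2×0.0209)² = 0.00174;  (½·δq/q)² = (0.5×0.0495)² = 0.000613;  (2·δy/y)² = (2×0.0646)² = 0.0167;  (-1·δr/r)² = (-1×0.0379)² = 0.00144
δQ/Q = √(0.0447) = 0.211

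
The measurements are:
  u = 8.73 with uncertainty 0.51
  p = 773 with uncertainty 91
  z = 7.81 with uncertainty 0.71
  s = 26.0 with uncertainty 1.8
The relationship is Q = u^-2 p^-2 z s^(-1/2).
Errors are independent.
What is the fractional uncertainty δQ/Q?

0.280

For a monomial Q ∝ u^-2, p^-2, z, s^(-1/2), fractional errors add in quadrature:
  (-2·δu/u)² = (-2×0.0584)² = 0.0137;  (-2·δp/p)² = (-2×0.118)² = 0.0554;  (1·δz/z)² = (1×0.0909)² = 0.00826;  (−½·δs/s)² = (-0.5×0.0692)² = 0.00120
δQ/Q = √(0.0785) = 0.280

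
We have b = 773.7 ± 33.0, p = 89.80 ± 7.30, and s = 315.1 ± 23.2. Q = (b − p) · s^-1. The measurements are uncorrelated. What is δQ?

0.192

Let u = b − p = 683.9. δu = √(δb² + δp²) = √(1090 + 53.3) = 33.8, so δu/u = 0.0494.
Q is then a monomial in u, s:
δQ/Q = √((δu/u)² + (-1·δs/s)²) = √(0.00244 + 0.00542) = 0.0887
Q = 2.170, so δQ = 0.0887 × 2.170 = 0.192.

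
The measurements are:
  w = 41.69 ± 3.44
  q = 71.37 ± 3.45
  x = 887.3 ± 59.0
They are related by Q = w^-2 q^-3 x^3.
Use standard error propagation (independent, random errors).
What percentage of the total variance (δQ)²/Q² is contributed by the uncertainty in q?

23.9%

(δQ/Q)² = (-2·δw/w)² + (-3·δq/q)² + (3·δx/x)²
  w term: (-2×0.0825)² = 0.0272
  q term: (-3×0.0483)² = 0.0210
  x term: (3×0.0665)² = 0.0398
Total = 0.0881. Share from q = 0.0210/0.0881 = 0.239.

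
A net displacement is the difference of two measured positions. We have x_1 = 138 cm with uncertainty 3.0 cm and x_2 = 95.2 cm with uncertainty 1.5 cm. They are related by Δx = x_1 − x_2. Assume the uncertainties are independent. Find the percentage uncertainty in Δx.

7.84%

Sums and differences: (δΔx)² = Σ (cᵢ δxᵢ)².
  (δx_1)² = 9.00;  (δx_2)² = 2.25
δΔx = √(11.2) = 3.35 cm
Δx = 42.8 cm, so δΔx/Δx = 3.35/42.8 = 0.0784.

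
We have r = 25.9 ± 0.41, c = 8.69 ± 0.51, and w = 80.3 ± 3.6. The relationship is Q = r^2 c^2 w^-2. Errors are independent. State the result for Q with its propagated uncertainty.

For a monomial Q ∝ r^2, c^2, w^-2, fractional errors add in quadrature:
  (2·δr/r)² = (2×0.0158)² = 0.00100;  (2·δc/c)² = (2×0.0587)² = 0.0138;  (-2·δw/w)² = (-2×0.0448)² = 0.00804
δQ/Q = √(0.0228) = 0.151
Q = 7.86, so δQ = 0.151 × 7.86 = 1.19.

7.86 ± 1.19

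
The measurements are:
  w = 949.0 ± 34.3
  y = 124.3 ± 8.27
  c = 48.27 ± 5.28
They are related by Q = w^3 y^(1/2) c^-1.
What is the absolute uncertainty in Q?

3.11e+07

Since Q is a product/quotient, work with relative uncertainties:
  (3·δw/w)² = (3×0.0361)² = 0.0118;  (½·δy/y)² = (0.5×0.0665)² = 0.00111;  (-1·δc/c)² = (-1×0.109)² = 0.0120
δQ/Q = √(0.0248) = 0.158
Q = 1.974e+08, so δQ = 0.158 × 1.974e+08 = 3.11e+07.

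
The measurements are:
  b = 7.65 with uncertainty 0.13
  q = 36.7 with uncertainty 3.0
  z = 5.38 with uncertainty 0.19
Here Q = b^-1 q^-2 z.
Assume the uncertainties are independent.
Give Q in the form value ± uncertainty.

(5.22 ± 0.878) × 10^-4

Relative error in a monomial: (δQ/Q)² = Σ (nᵢ · δxᵢ/xᵢ)².
  (-1·δb/b)² = (-1×0.0170)² = 0.000289;  (-2·δq/q)² = (-2×0.0817)² = 0.0267;  (1·δz/z)² = (1×0.0353)² = 0.00125
δQ/Q = √(0.0283) = 0.168
Q = 0.000522, so δQ = 0.168 × 0.000522 = 8.78e-05.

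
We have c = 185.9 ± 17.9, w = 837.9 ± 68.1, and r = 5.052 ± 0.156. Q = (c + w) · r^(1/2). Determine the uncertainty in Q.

Let u = c + w = 1024. δu = √(δc² + δw²) = √(320 + 4640) = 70.4, so δu/u = 0.0688.
Q is then a monomial in u, r:
δQ/Q = √((δu/u)² + (½·δr/r)²) = √(0.00473 + 0.000238) = 0.0705
Q = 2301, so δQ = 0.0705 × 2301 = 162.

162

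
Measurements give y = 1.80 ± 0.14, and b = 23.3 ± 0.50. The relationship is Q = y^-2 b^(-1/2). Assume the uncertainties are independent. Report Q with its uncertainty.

For a monomial Q ∝ y^-2, b^(-1/2), fractional errors add in quadrature:
  (-2·δy/y)² = (-2×0.0778)² = 0.0242;  (−½·δb/b)² = (-0.5×0.0215)² = 0.000115
δQ/Q = √(0.0243) = 0.156
Q = 0.0639, so δQ = 0.156 × 0.0639 = 0.00997.

0.0639 ± 0.00997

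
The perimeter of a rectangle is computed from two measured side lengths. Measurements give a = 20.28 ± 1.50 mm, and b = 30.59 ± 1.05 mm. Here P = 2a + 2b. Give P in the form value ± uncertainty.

Absolute uncertainties add in quadrature for a linear combination:
  (2·δa)² = 9.00;  (2·δb)² = 4.41
δP = √(13.4) = 3.66 mm
P = 101.7 mm.

101.7 ± 3.66 mm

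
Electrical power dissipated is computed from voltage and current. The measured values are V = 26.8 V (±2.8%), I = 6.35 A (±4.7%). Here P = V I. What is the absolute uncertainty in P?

Relative error in a monomial: (δP/P)² = Σ (nᵢ · δxᵢ/xᵢ)².
  (1·δV/V)² = (1×0.0280)² = 0.000784;  (1·δI/I)² = (1×0.0470)² = 0.00221
δP/P = √(0.00299) = 0.0547
P = 170 W, so δP = 0.0547 × 170 = 9.31 W.

9.31 W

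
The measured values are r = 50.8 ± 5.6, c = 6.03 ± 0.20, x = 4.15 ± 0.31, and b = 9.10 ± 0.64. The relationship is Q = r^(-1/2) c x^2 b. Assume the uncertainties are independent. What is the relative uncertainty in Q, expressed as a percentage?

17.7%

Since Q is a product/quotient, work with relative uncertainties:
  (−½·δr/r)² = (-0.5×0.110)² = 0.00304;  (1·δc/c)² = (1×0.0332)² = 0.00110;  (2·δx/x)² = (2×0.0747)² = 0.0223;  (1·δb/b)² = (1×0.0703)² = 0.00495
δQ/Q = √(0.0314) = 0.177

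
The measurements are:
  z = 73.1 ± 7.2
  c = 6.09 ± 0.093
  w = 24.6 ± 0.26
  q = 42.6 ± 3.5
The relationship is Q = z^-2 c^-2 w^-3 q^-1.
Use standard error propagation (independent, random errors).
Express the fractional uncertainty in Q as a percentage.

21.8%

For a monomial Q ∝ z^-2, c^-2, w^-3, q^-1, fractional errors add in quadrature:
  (-2·δz/z)² = (-2×0.0985)² = 0.0388;  (-2·δc/c)² = (-2×0.0153)² = 0.000933;  (-3·δw/w)² = (-3×0.0106)² = 0.00101;  (-1·δq/q)² = (-1×0.0822)² = 0.00675
δQ/Q = √(0.0475) = 0.218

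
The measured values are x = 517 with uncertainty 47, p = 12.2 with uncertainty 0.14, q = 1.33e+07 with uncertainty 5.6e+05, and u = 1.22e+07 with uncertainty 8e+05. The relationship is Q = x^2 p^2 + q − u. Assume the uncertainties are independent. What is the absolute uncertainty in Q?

Let w = x^2·p^2 = 3.98e+07. δw/w = √((2·δx/x)² + (2·δp/p)²) = √(0.0331 + 0.000527) = 0.183, so δw = 7.29e+06.
Q = w + q − u: δQ = √(δw² + δq² + δu²) = √(5.32e+13 + 3.14e+11 + 6.4e+11) = 7.36e+06

7.36e+06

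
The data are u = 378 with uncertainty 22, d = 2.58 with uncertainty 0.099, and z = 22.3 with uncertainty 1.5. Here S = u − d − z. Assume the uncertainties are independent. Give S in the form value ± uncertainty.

353 ± 22.1

S is a linear combination, so absolute uncertainties add in quadrature:
  (δu)² = 484;  (δd)² = 0.00980;  (δz)² = 2.25
δS = √(486) = 22.1
S = 353.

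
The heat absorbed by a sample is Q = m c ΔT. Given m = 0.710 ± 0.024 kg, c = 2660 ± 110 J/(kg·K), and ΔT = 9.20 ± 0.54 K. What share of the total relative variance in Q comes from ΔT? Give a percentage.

54.7%

(δQ/Q)² = (1·δm/m)² + (1·δc/c)² + (1·δΔT/ΔT)²
  m term: (1×0.0338)² = 0.00114
  c term: (1×0.0414)² = 0.00171
  ΔT term: (1×0.0587)² = 0.00345
Total = 0.00630. Share from ΔT = 0.00345/0.00630 = 0.547.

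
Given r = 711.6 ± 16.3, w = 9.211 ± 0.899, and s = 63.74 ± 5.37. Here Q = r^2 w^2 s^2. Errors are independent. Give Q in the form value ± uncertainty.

Since Q is a product/quotient, work with relative uncertainties:
  (2·δr/r)² = (2×0.0229)² = 0.00210;  (2·δw/w)² = (2×0.0976)² = 0.0381;  (2·δs/s)² = (2×0.0842)² = 0.0284
δQ/Q = √(0.0686) = 0.262
Q = 1.745e+11, so δQ = 0.262 × 1.745e+11 = 4.57e+10.

(1.745 ± 0.457) × 10^11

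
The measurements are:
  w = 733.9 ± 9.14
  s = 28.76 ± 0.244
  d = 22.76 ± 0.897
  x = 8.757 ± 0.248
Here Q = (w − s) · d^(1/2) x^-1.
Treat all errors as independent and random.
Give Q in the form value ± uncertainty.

Let u = w − s = 705.1. δu = √(δw² + δs²) = √(83.5 + 0.0595) = 9.14, so δu/u = 0.0130.
Q is then a monomial in u, d, x:
δQ/Q = √((δu/u)² + (½·δd/d)² + (-1·δx/x)²) = √(0.000168 + 0.000388 + 0.000802) = 0.0369
Q = 384.2, so δQ = 0.0369 × 384.2 = 14.2.

384.2 ± 14.2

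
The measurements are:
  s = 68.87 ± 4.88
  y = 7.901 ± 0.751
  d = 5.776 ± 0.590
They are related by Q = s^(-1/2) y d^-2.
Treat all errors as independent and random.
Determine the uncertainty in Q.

0.00651

Each factor contributes (exponent × relative error)² to (δQ/Q)²:
  (−½·δs/s)² = (-0.5×0.0709)² = 0.00126;  (1·δy/y)² = (1×0.0951)² = 0.00903;  (-2·δd/d)² = (-2×0.102)² = 0.0417
δQ/Q = √(0.0520) = 0.228
Q = 0.02854, so δQ = 0.228 × 0.02854 = 0.00651.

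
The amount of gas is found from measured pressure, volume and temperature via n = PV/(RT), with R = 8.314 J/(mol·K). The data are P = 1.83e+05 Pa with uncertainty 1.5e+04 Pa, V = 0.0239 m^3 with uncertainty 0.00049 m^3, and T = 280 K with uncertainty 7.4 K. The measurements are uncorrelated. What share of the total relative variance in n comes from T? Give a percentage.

(δn/n)² = (1·δP/P)² + (1·δV/V)² + (-1·δT/T)²
  P term: (1×0.0820)² = 0.00672
  V term: (1×0.0205)² = 0.000420
  T term: (-1×0.0264)² = 0.000698
Total = 0.00784. Share from T = 0.000698/0.00784 = 0.0891.

8.91%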